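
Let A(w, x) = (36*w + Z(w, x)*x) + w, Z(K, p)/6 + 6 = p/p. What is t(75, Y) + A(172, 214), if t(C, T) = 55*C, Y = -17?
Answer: 4069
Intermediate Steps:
Z(K, p) = -30 (Z(K, p) = -36 + 6*(p/p) = -36 + 6*1 = -36 + 6 = -30)
A(w, x) = -30*x + 37*w (A(w, x) = (36*w - 30*x) + w = (-30*x + 36*w) + w = -30*x + 37*w)
t(75, Y) + A(172, 214) = 55*75 + (-30*214 + 37*172) = 4125 + (-6420 + 6364) = 4125 - 56 = 4069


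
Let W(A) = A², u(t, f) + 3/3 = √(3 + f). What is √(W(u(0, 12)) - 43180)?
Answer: √(-43180 + (1 - √15)²) ≈ 207.78*I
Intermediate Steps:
u(t, f) = -1 + √(3 + f)
√(W(u(0, 12)) - 43180) = √((-1 + √(3 + 12))² - 43180) = √((-1 + √15)² - 43180) = √(-43180 + (-1 + √15)²)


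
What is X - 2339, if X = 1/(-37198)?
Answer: -87006123/37198 ≈ -2339.0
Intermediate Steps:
X = -1/37198 ≈ -2.6883e-5
X - 2339 = -1/37198 - 2339 = -87006123/37198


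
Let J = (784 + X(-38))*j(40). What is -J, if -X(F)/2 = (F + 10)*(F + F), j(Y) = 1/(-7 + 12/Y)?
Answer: -34720/67 ≈ -518.21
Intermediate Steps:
X(F) = -4*F*(10 + F) (X(F) = -2*(F + 10)*(F + F) = -2*(10 + F)*2*F = -4*F*(10 + F))
J = 34720/67 (J = (784 - 4*(-38)*(10 - 38))*(-1*40/(-12 + 7*40)) = (784 - 4*(-38)*(-28))*(-1*40/(-12 + 280)) = (784 - 4256)*(-1*40/268) = -(-3472)*40/268 = -3472*(-10/67) = 34720/67 ≈ 518.21)
-J = -1*34720/67 = -34720/67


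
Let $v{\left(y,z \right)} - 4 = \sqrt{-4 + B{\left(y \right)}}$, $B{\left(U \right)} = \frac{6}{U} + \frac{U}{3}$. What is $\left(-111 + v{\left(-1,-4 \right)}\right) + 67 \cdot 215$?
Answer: $14298 + \frac{i \sqrt{93}}{3} \approx 14298.0 + 3.2146 i$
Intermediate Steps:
$B{\left(U \right)} = \frac{6}{U} + \frac{U}{3}$ ($B{\left(U \right)} = \frac{6}{U} + U \frac{1}{3} = \frac{6}{U} + \frac{U}{3}$)
$v{\left(y,z \right)} = 4 + \sqrt{-4 + \frac{6}{y} + \frac{y}{3}}$ ($v{\left(y,z \right)} = 4 + \sqrt{-4 + \left(\frac{6}{y} + \frac{y}{3}\right)} = 4 + \sqrt{-4 + \frac{6}{y} + \frac{y}{3}}$)
$\left(-111 + v{\left(-1,-4 \right)}\right) + 67 \cdot 215 = \left(-111 + \left(4 + \frac{\sqrt{-36 + 3 \left(-1\right) + \frac{54}{-1}}}{3}\right)\right) + 67 \cdot 215 = \left(-111 + \left(4 + \frac{\sqrt{-36 - 3 + 54 \left(-1\right)}}{3}\right)\right) + 14405 = \left(-111 + \left(4 + \frac{\sqrt{-36 - 3 - 54}}{3}\right)\right) + 14405 = \left(-111 + \left(4 + \frac{\sqrt{-93}}{3}\right)\right) + 14405 = \left(-111 + \left(4 + \frac{i \sqrt{93}}{3}\right)\right) + 14405 = \left(-107 + \frac{i \sqrt{93}}{3}\right) + 14405 = 14298 + \frac{i \sqrt{93}}{3}$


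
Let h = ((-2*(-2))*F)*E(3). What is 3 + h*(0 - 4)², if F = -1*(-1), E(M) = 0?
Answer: 3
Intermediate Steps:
F = 1
h = 0 (h = (-2*(-2)*1)*0 = (4*1)*0 = 4*0 = 0)
3 + h*(0 - 4)² = 3 + 0*(0 - 4)² = 3 + 0*(-4)² = 3 + 0*16 = 3 + 0 = 3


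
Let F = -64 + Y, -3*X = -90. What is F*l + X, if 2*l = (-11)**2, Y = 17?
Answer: -5627/2 ≈ -2813.5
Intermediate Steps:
X = 30 (X = -1/3*(-90) = 30)
F = -47 (F = -64 + 17 = -47)
l = 121/2 (l = (1/2)*(-11)**2 = (1/2)*121 = 121/2 ≈ 60.500)
F*l + X = -47*121/2 + 30 = -5687/2 + 30 = -5627/2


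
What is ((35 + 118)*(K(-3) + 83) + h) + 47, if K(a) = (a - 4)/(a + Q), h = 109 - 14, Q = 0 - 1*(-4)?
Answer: 11770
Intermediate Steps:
Q = 4 (Q = 0 + 4 = 4)
h = 95
K(a) = (-4 + a)/(4 + a) (K(a) = (a - 4)/(a + 4) = (-4 + a)/(4 + a))
((35 + 118)*(K(-3) + 83) + h) + 47 = ((35 + 118)*((-4 - 3)/(4 - 3) + 83) + 95) + 47 = (153*(-7/1 + 83) + 95) + 47 = (153*(1*(-7) + 83) + 95) + 47 = (153*(-7 + 83) + 95) + 47 = (153*76 + 95) + 47 = (11628 + 95) + 47 = 11723 + 47 = 11770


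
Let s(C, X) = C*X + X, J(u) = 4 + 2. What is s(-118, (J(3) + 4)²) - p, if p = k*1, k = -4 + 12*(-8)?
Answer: -11600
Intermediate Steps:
J(u) = 6
k = -100 (k = -4 - 96 = -100)
s(C, X) = X + C*X
p = -100 (p = -100*1 = -100)
s(-118, (J(3) + 4)²) - p = (6 + 4)²*(1 - 118) - 1*(-100) = 10²*(-117) + 100 = 100*(-117) + 100 = -11700 + 100 = -11600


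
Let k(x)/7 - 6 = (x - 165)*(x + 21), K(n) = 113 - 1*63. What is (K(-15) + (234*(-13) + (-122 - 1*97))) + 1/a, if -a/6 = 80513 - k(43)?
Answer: -2603356783/810762 ≈ -3211.0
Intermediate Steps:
K(n) = 50 (K(n) = 113 - 63 = 50)
k(x) = 42 + 7*(-165 + x)*(21 + x) (k(x) = 42 + 7*((x - 165)*(x + 21)) = 42 + 7*((-165 + x)*(21 + x)) = 42 + 7*(-165 + x)*(21 + x))
a = -810762 (a = -6*(80513 - (-24213 - 1008*43 + 7*43**2)) = -6*(80513 - (-24213 - 43344 + 7*1849)) = -6*(80513 - (-24213 - 43344 + 12943)) = -6*(80513 - 1*(-54614)) = -6*(80513 + 54614) = -6*135127 = -810762)
(K(-15) + (234*(-13) + (-122 - 1*97))) + 1/a = (50 + (234*(-13) + (-122 - 1*97))) + 1/(-810762) = (50 + (-3042 + (-122 - 97))) - 1/810762 = (50 + (-3042 - 219)) - 1/810762 = (50 - 3261) - 1/810762 = -3211 - 1/810762 = -2603356783/810762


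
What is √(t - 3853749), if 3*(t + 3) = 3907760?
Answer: 2*I*√5740122/3 ≈ 1597.2*I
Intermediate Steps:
t = 3907751/3 (t = -3 + (⅓)*3907760 = -3 + 3907760/3 = 3907751/3 ≈ 1.3026e+6)
√(t - 3853749) = √(3907751/3 - 3853749) = √(-7653496/3) = 2*I*√5740122/3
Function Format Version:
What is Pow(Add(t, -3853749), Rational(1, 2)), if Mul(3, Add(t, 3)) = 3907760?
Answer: Mul(Rational(2, 3), I, Pow(5740122, Rational(1, 2))) ≈ Mul(1597.2, I)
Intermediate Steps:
t = Rational(3907751, 3) (t = Add(-3, Mul(Rational(1, 3), 3907760)) = Add(-3, Rational(3907760, 3)) = Rational(3907751, 3) ≈ 1.3026e+6)
Pow(Add(t, -3853749), Rational(1, 2)) = Pow(Add(Rational(3907751, 3), -3853749), Rational(1, 2)) = Pow(Rational(-7653496, 3), Rational(1, 2)) = Mul(Rational(2, 3), I, Pow(5740122, Rational(1, 2)))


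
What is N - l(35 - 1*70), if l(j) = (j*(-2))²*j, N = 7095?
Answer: 178595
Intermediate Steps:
l(j) = 4*j³ (l(j) = (-2*j)²*j = (4*j²)*j = 4*j³)
N - l(35 - 1*70) = 7095 - 4*(35 - 1*70)³ = 7095 - 4*(35 - 70)³ = 7095 - 4*(-35)³ = 7095 - 4*(-42875) = 7095 - 1*(-171500) = 7095 + 171500 = 178595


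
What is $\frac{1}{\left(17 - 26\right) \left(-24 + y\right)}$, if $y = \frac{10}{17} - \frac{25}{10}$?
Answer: $\frac{34}{7929} \approx 0.0042881$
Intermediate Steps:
$y = - \frac{65}{34}$ ($y = 10 \cdot \frac{1}{17} - \frac{5}{2} = \frac{10}{17} - \frac{5}{2} = - \frac{65}{34} \approx -1.9118$)
$\frac{1}{\left(17 - 26\right) \left(-24 + y\right)} = \frac{1}{\left(17 - 26\right) \left(-24 - \frac{65}{34}\right)} = \frac{1}{\left(17 - 26\right) \left(- \frac{881}{34}\right)} = \frac{1}{\left(-9\right) \left(- \frac{881}{34}\right)} = \frac{1}{\frac{7929}{34}} = \frac{34}{7929}$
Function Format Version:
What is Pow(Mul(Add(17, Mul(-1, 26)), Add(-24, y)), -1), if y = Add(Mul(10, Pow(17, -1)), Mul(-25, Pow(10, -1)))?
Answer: Rational(34, 7929) ≈ 0.0042881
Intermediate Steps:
y = Rational(-65, 34) (y = Add(Mul(10, Rational(1, 17)), Mul(-25, Rational(1, 10))) = Add(Rational(10, 17), Rational(-5, 2)) = Rational(-65, 34) ≈ -1.9118)
Pow(Mul(Add(17, Mul(-1, 26)), Add(-24, y)), -1) = Pow(Mul(Add(17, Mul(-1, 26)), Add(-24, Rational(-65, 34))), -1) = Pow(Mul(Add(17, -26), Rational(-881, 34)), -1) = Pow(Mul(-9, Rational(-881, 34)), -1) = Pow(Rational(7929, 34), -1) = Rational(34, 7929)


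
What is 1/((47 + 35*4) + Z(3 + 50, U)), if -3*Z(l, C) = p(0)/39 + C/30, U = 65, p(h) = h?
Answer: 18/3353 ≈ 0.0053683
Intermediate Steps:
Z(l, C) = -C/90 (Z(l, C) = -(0/39 + C/30)/3 = -(0*(1/39) + C*(1/30))/3 = -(0 + C/30)/3 = -C/90)
1/((47 + 35*4) + Z(3 + 50, U)) = 1/((47 + 35*4) - 1/90*65) = 1/((47 + 140) - 13/18) = 1/(187 - 13/18) = 1/(3353/18) = 18/3353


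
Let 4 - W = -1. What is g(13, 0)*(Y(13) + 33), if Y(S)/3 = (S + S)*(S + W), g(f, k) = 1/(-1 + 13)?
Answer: 479/4 ≈ 119.75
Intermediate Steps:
W = 5 (W = 4 - 1*(-1) = 4 + 1 = 5)
g(f, k) = 1/12
Y(S) = 6*S*(5 + S) (Y(S) = 3*((S + S)*(S + 5)) = 3*((2*S)*(5 + S)) = 3*(2*S*(5 + S)) = 6*S*(5 + S))
g(13, 0)*(Y(13) + 33) = (6*13*(5 + 13) + 33)/12 = (6*13*18 + 33)/12 = (1404 + 33)/12 = (1/12)*1437 = 479/4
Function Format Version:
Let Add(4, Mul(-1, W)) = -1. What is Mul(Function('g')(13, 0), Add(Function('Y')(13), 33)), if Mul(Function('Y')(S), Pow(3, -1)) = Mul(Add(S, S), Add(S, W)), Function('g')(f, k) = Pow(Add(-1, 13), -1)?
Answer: Rational(479, 4) ≈ 119.75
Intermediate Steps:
W = 5 (W = Add(4, Mul(-1, -1)) = Add(4, 1) = 5)
Function('g')(f, k) = Rational(1, 12) (Function('g')(f, k) = Pow(12, -1) = Rational(1, 12))
Function('Y')(S) = Mul(6, S, Add(5, S)) (Function('Y')(S) = Mul(3, Mul(Add(S, S), Add(S, 5))) = Mul(3, Mul(Mul(2, S), Add(5, S))) = Mul(3, Mul(2, S, Add(5, S))) = Mul(6, S, Add(5, S)))
Mul(Function('g')(13, 0), Add(Function('Y')(13), 33)) = Mul(Rational(1, 12), Add(Mul(6, 13, Add(5, 13)), 33)) = Mul(Rational(1, 12), Add(Mul(6, 13, 18), 33)) = Mul(Rational(1, 12), Add(1404, 33)) = Mul(Rational(1, 12), 1437) = Rational(479, 4)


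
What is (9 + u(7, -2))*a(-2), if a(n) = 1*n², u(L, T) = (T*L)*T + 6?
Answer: 172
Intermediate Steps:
u(L, T) = 6 + L*T² (u(L, T) = (L*T)*T + 6 = L*T² + 6 = 6 + L*T²)
a(n) = n²
(9 + u(7, -2))*a(-2) = (9 + (6 + 7*(-2)²))*(-2)² = (9 + (6 + 7*4))*4 = (9 + (6 + 28))*4 = (9 + 34)*4 = 43*4 = 172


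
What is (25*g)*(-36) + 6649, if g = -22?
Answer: 26449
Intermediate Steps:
(25*g)*(-36) + 6649 = (25*(-22))*(-36) + 6649 = -550*(-36) + 6649 = 19800 + 6649 = 26449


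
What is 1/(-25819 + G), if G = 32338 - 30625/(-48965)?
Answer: 1399/9120956 ≈ 0.00015338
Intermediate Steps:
G = 45241737/1399 (G = 32338 - 30625*(-1/48965) = 32338 + 875/1399 = 45241737/1399 ≈ 32339.)
1/(-25819 + G) = 1/(-25819 + 45241737/1399) = 1/(9120956/1399) = 1399/9120956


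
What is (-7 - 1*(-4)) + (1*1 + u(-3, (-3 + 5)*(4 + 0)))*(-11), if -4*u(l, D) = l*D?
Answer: -80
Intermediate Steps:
u(l, D) = -D*l/4 (u(l, D) = -l*D/4 = -D*l/4)
(-7 - 1*(-4)) + (1*1 + u(-3, (-3 + 5)*(4 + 0)))*(-11) = (-7 - 1*(-4)) + (1*1 - ¼*(-3 + 5)*(4 + 0)*(-3))*(-11) = (-7 + 4) + (1 - ¼*2*4*(-3))*(-11) = -3 + (1 - ¼*8*(-3))*(-11) = -3 + (1 + 6)*(-11) = -3 + 7*(-11) = -3 - 77 = -80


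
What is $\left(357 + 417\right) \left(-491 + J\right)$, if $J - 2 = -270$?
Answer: $-587466$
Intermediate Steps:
$J = -268$ ($J = 2 - 270 = -268$)
$\left(357 + 417\right) \left(-491 + J\right) = \left(357 + 417\right) \left(-491 - 268\right) = 774 \left(-759\right) = -587466$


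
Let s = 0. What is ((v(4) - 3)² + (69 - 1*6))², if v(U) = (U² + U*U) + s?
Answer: 817216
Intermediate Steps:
v(U) = 2*U² (v(U) = (U² + U*U) + 0 = (U² + U²) + 0 = 2*U² + 0 = 2*U²)
((v(4) - 3)² + (69 - 1*6))² = ((2*4² - 3)² + (69 - 1*6))² = ((2*16 - 3)² + (69 - 6))² = ((32 - 3)² + 63)² = (29² + 63)² = (841 + 63)² = 904² = 817216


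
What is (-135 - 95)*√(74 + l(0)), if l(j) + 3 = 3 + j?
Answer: -230*√74 ≈ -1978.5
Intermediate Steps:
l(j) = j (l(j) = -3 + (3 + j) = j)
(-135 - 95)*√(74 + l(0)) = (-135 - 95)*√(74 + 0) = -230*√74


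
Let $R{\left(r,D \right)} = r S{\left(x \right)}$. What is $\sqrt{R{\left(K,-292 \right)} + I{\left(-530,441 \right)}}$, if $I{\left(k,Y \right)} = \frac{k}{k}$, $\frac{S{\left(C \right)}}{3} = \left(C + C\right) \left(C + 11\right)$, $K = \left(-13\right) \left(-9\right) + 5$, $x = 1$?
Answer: $\sqrt{8785} \approx 93.728$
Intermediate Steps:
$K = 122$ ($K = 117 + 5 = 122$)
$S{\left(C \right)} = 6 C \left(11 + C\right)$ ($S{\left(C \right)} = 3 \left(C + C\right) \left(C + 11\right) = 3 \cdot 2 C \left(11 + C\right) = 6 C \left(11 + C\right)$)
$I{\left(k,Y \right)} = 1$
$R{\left(r,D \right)} = 72 r$ ($R{\left(r,D \right)} = r 6 \cdot 1 \left(11 + 1\right) = r 6 \cdot 1 \cdot 12 = r 72 = 72 r$)
$\sqrt{R{\left(K,-292 \right)} + I{\left(-530,441 \right)}} = \sqrt{72 \cdot 122 + 1} = \sqrt{8784 + 1} = \sqrt{8785}$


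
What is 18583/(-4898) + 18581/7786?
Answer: -789375/560821 ≈ -1.4075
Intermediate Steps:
18583/(-4898) + 18581/7786 = 18583*(-1/4898) + 18581*(1/7786) = -18583/4898 + 1093/458 = -789375/560821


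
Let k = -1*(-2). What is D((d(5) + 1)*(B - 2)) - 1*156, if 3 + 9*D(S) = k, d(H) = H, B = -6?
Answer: -1405/9 ≈ -156.11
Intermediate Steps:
k = 2
D(S) = -1/9 (D(S) = -1/3 + (1/9)*2 = -1/3 + 2/9 = -1/9)
D((d(5) + 1)*(B - 2)) - 1*156 = -1/9 - 1*156 = -1/9 - 156 = -1405/9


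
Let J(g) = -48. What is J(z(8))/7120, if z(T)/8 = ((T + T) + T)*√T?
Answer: -3/445 ≈ -0.0067416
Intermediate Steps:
z(T) = 24*T^(3/2) (z(T) = 8*(((T + T) + T)*√T) = 8*((2*T + T)*√T) = 8*((3*T)*√T) = 8*(3*T^(3/2)) = 24*T^(3/2))
J(z(8))/7120 = -48/7120 = -48*1/7120 = -3/445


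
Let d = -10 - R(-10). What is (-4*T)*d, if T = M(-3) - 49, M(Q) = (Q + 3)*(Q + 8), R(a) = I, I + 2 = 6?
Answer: -2744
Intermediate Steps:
I = 4 (I = -2 + 6 = 4)
R(a) = 4
M(Q) = (3 + Q)*(8 + Q)
T = -49 (T = (24 + (-3)² + 11*(-3)) - 49 = (24 + 9 - 33) - 49 = 0 - 49 = -49)
d = -14 (d = -10 - 1*4 = -10 - 4 = -14)
(-4*T)*d = -4*(-49)*(-14) = 196*(-14) = -2744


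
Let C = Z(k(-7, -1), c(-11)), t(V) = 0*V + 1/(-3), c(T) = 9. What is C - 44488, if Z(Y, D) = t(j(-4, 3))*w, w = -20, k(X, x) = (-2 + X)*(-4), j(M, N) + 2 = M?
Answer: -133444/3 ≈ -44481.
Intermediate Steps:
j(M, N) = -2 + M
k(X, x) = 8 - 4*X
t(V) = -1/3 (t(V) = 0 - 1/3 = -1/3)
Z(Y, D) = 20/3 (Z(Y, D) = -1/3*(-20) = 20/3)
C = 20/3 ≈ 6.6667
C - 44488 = 20/3 - 44488 = -133444/3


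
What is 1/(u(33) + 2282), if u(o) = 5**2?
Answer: 1/2307 ≈ 0.00043346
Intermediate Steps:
u(o) = 25
1/(u(33) + 2282) = 1/(25 + 2282) = 1/2307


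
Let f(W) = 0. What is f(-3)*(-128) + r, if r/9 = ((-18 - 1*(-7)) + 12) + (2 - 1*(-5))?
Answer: 72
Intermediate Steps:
r = 72 (r = 9*(((-18 - 1*(-7)) + 12) + (2 - 1*(-5))) = 9*(((-18 + 7) + 12) + (2 + 5)) = 9*((-11 + 12) + 7) = 9*(1 + 7) = 9*8 = 72)
f(-3)*(-128) + r = 0*(-128) + 72 = 0 + 72 = 72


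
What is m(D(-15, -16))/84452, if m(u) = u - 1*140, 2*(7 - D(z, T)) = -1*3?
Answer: -263/168904 ≈ -0.0015571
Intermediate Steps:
D(z, T) = 17/2 (D(z, T) = 7 - (-1)*3/2 = 7 - ½*(-3) = 7 + 3/2 = 17/2)
m(u) = -140 + u (m(u) = u - 140 = -140 + u)
m(D(-15, -16))/84452 = (-140 + 17/2)/84452 = -263/2*1/84452 = -263/168904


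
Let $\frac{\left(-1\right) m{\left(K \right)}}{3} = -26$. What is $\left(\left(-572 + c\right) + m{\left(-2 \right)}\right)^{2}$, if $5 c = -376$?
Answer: $\frac{8099716}{25} \approx 3.2399 \cdot 10^{5}$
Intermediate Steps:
$c = - \frac{376}{5}$ ($c = \frac{1}{5} \left(-376\right) = - \frac{376}{5} \approx -75.2$)
$m{\left(K \right)} = 78$ ($m{\left(K \right)} = \left(-3\right) \left(-26\right) = 78$)
$\left(\left(-572 + c\right) + m{\left(-2 \right)}\right)^{2} = \left(\left(-572 - \frac{376}{5}\right) + 78\right)^{2} = \left(- \frac{3236}{5} + 78\right)^{2} = \left(- \frac{2846}{5}\right)^{2} = \frac{8099716}{25}$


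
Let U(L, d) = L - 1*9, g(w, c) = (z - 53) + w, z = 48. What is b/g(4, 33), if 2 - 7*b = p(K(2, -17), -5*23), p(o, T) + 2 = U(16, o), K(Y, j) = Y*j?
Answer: 3/7 ≈ 0.42857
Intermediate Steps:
g(w, c) = -5 + w (g(w, c) = (48 - 53) + w = -5 + w)
U(L, d) = -9 + L (U(L, d) = L - 9 = -9 + L)
p(o, T) = 5 (p(o, T) = -2 + (-9 + 16) = -2 + 7 = 5)
b = -3/7 (b = 2/7 - 1/7*5 = 2/7 - 5/7 = -3/7 ≈ -0.42857)
b/g(4, 33) = -3/(7*(-5 + 4)) = -3/7/(-1) = -3/7*(-1) = 3/7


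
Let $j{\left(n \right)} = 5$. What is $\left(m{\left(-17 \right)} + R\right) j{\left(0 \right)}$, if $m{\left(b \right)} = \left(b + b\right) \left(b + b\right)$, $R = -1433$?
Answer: $-1385$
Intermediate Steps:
$m{\left(b \right)} = 4 b^{2}$ ($m{\left(b \right)} = 2 b 2 b = 4 b^{2}$)
$\left(m{\left(-17 \right)} + R\right) j{\left(0 \right)} = \left(4 \left(-17\right)^{2} - 1433\right) 5 = \left(4 \cdot 289 - 1433\right) 5 = \left(1156 - 1433\right) 5 = \left(-277\right) 5 = -1385$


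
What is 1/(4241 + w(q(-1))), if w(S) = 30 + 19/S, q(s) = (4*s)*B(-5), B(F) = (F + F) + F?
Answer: 60/256279 ≈ 0.00023412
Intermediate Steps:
B(F) = 3*F (B(F) = 2*F + F = 3*F)
q(s) = -60*s (q(s) = (4*s)*(3*(-5)) = (4*s)*(-15) = -60*s)
1/(4241 + w(q(-1))) = 1/(4241 + (30 + 19/((-60*(-1))))) = 1/(4241 + (30 + 19/60)) = 1/(4241 + 1819/60) = 1/(256279/60) = 60/256279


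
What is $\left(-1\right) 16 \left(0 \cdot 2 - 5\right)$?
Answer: $80$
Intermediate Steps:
$\left(-1\right) 16 \left(0 \cdot 2 - 5\right) = - 16 \left(0 - 5\right) = \left(-16\right) \left(-5\right) = 80$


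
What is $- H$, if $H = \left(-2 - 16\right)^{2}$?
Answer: $-324$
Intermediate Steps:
$H = 324$ ($H = \left(-18\right)^{2} = 324$)
$- H = \left(-1\right) 324 = -324$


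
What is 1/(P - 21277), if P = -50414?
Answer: -1/71691 ≈ -1.3949e-5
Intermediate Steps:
1/(P - 21277) = 1/(-50414 - 21277) = 1/(-71691) = -1/71691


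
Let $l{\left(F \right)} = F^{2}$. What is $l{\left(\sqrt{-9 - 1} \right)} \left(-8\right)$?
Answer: $80$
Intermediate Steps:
$l{\left(\sqrt{-9 - 1} \right)} \left(-8\right) = \left(\sqrt{-9 - 1}\right)^{2} \left(-8\right) = \left(\sqrt{-10}\right)^{2} \left(-8\right) = \left(i \sqrt{10}\right)^{2} \left(-8\right) = \left(-10\right) \left(-8\right) = 80$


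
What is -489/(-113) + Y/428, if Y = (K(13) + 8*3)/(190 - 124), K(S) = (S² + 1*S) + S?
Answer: 4612673/1064008 ≈ 4.3352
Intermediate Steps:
K(S) = S² + 2*S (K(S) = (S² + S) + S = (S + S²) + S = S² + 2*S)
Y = 73/22 (Y = (13*(2 + 13) + 8*3)/(190 - 124) = (13*15 + 24)/66 = (195 + 24)*(1/66) = 219*(1/66) = 73/22 ≈ 3.3182)
-489/(-113) + Y/428 = -489/(-113) + (73/22)/428 = -489*(-1/113) + (73/22)*(1/428) = 489/113 + 73/9416 = 4612673/1064008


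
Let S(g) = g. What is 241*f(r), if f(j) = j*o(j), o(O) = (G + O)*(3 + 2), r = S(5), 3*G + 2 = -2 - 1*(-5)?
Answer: 96400/3 ≈ 32133.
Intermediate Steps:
G = ⅓ (G = -⅔ + (-2 - 1*(-5))/3 = -⅔ + (-2 + 5)/3 = -⅔ + (⅓)*3 = -⅔ + 1 = ⅓ ≈ 0.33333)
r = 5
o(O) = 5/3 + 5*O (o(O) = (⅓ + O)*(3 + 2) = (⅓ + O)*5 = 5/3 + 5*O)
f(j) = j*(5/3 + 5*j)
241*f(r) = 241*((5/3)*5*(1 + 3*5)) = 241*((5/3)*5*(1 + 15)) = 241*((5/3)*5*16) = 241*(400/3) = 96400/3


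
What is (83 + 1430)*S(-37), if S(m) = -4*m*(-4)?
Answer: -895696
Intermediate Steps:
S(m) = 16*m
(83 + 1430)*S(-37) = (83 + 1430)*(16*(-37)) = 1513*(-592) = -895696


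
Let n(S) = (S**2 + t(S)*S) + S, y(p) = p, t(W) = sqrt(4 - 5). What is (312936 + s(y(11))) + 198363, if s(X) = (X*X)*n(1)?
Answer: 511541 + 121*I ≈ 5.1154e+5 + 121.0*I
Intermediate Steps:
t(W) = I (t(W) = sqrt(-1) = I)
n(S) = S + S**2 + I*S (n(S) = (S**2 + I*S) + S = S + S**2 + I*S)
s(X) = X**2*(2 + I) (s(X) = (X*X)*(1*(1 + I + 1)) = X**2*(1*(2 + I)) = X**2*(2 + I))
(312936 + s(y(11))) + 198363 = (312936 + 11**2*(2 + I)) + 198363 = (312936 + 121*(2 + I)) + 198363 = (312936 + (242 + 121*I)) + 198363 = (313178 + 121*I) + 198363 = 511541 + 121*I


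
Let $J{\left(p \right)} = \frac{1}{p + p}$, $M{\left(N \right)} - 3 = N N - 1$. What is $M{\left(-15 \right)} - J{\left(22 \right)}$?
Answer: $\frac{9987}{44} \approx 226.98$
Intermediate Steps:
$M{\left(N \right)} = 2 + N^{2}$ ($M{\left(N \right)} = 3 + \left(N N - 1\right) = 3 + \left(N^{2} - 1\right) = 3 + \left(-1 + N^{2}\right) = 2 + N^{2}$)
$J{\left(p \right)} = \frac{1}{2 p}$
$M{\left(-15 \right)} - J{\left(22 \right)} = \left(2 + \left(-15\right)^{2}\right) - \frac{1}{2 \cdot 22} = \left(2 + 225\right) - \frac{1}{2} \cdot \frac{1}{22} = 227 - \frac{1}{44} = \frac{9987}{44}$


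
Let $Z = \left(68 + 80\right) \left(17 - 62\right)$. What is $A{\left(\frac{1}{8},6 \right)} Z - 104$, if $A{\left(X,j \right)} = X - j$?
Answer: $\frac{78047}{2} \approx 39024.0$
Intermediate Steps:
$Z = -6660$ ($Z = 148 \left(-45\right) = -6660$)
$A{\left(\frac{1}{8},6 \right)} Z - 104 = \left(\frac{1}{8} - 6\right) \left(-6660\right) - 104 = \left(- \frac{47}{8}\right) \left(-6660\right) - 104 = \frac{78255}{2} - 104 = \frac{78047}{2}$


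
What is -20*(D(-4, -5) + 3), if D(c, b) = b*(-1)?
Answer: -160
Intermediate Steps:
D(c, b) = -b
-20*(D(-4, -5) + 3) = -20*(-1*(-5) + 3) = -20*(5 + 3) = -20*8 = -160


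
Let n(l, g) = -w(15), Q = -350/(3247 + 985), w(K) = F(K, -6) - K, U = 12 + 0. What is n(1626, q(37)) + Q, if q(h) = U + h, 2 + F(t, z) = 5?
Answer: 25217/2116 ≈ 11.917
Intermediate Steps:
F(t, z) = 3 (F(t, z) = -2 + 5 = 3)
U = 12
w(K) = 3 - K
q(h) = 12 + h
Q = -175/2116 (Q = -350/4232 = -350*1/4232 = -175/2116 ≈ -0.082703)
n(l, g) = 12 (n(l, g) = -(3 - 1*15) = -(3 - 15) = -1*(-12) = 12)
n(1626, q(37)) + Q = 12 - 175/2116 = 25217/2116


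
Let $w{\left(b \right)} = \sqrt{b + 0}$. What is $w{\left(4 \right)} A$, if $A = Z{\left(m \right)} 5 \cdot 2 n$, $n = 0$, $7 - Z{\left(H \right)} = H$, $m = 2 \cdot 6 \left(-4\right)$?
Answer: $0$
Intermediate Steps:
$m = -48$ ($m = 12 \left(-4\right) = -48$)
$Z{\left(H \right)} = 7 - H$
$w{\left(b \right)} = \sqrt{b}$
$A = 0$ ($A = \left(7 - -48\right) 5 \cdot 2 \cdot 0 = \left(7 + 48\right) 5 \cdot 2 \cdot 0 = 55 \cdot 5 \cdot 2 \cdot 0 = 275 \cdot 2 \cdot 0 = 550 \cdot 0 = 0$)
$w{\left(4 \right)} A = \sqrt{4} \cdot 0 = 2 \cdot 0 = 0$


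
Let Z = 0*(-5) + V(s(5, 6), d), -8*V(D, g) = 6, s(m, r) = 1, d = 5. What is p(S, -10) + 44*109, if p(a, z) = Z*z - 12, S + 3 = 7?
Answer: 9583/2 ≈ 4791.5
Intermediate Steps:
V(D, g) = -¾ (V(D, g) = -⅛*6 = -¾)
S = 4 (S = -3 + 7 = 4)
Z = -¾ (Z = 0*(-5) - ¾ = 0 - ¾ = -¾ ≈ -0.75000)
p(a, z) = -12 - 3*z/4 (p(a, z) = -3*z/4 - 12 = -12 - 3*z/4)
p(S, -10) + 44*109 = (-12 - ¾*(-10)) + 44*109 = (-12 + 15/2) + 4796 = -9/2 + 4796 = 9583/2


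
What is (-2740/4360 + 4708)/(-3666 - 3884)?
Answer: -1026207/1645900 ≈ -0.62349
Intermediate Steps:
(-2740/4360 + 4708)/(-3666 - 3884) = (-2740*1/4360 + 4708)/(-7550) = (-137/218 + 4708)*(-1/7550) = (1026207/218)*(-1/7550) = -1026207/1645900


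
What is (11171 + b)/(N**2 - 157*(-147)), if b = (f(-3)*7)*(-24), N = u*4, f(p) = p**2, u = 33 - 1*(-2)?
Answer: 743/3283 ≈ 0.22632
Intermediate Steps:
u = 35 (u = 33 + 2 = 35)
N = 140 (N = 35*4 = 140)
b = -1512 (b = ((-3)**2*7)*(-24) = (9*7)*(-24) = 63*(-24) = -1512)
(11171 + b)/(N**2 - 157*(-147)) = (11171 - 1512)/(140**2 - 157*(-147)) = 9659/(19600 + 23079) = 9659/42679 = 9659*(1/42679) = 743/3283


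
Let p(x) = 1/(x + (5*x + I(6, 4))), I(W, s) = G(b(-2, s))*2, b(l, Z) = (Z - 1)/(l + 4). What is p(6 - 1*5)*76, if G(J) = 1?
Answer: 19/2 ≈ 9.5000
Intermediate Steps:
b(l, Z) = (-1 + Z)/(4 + l)
I(W, s) = 2 (I(W, s) = 1*2 = 2)
p(x) = 1/(2 + 6*x) (p(x) = 1/(x + (5*x + 2)) = 1/(x + (2 + 5*x)) = 1/(2 + 6*x))
p(6 - 1*5)*76 = (1/(2*(1 + 3*(6 - 1*5))))*76 = (1/(2*(1 + 3*(6 - 5))))*76 = (1/(2*(1 + 3*1)))*76 = (1/(2*(1 + 3)))*76 = ((½)/4)*76 = ((½)*(¼))*76 = (⅛)*76 = 19/2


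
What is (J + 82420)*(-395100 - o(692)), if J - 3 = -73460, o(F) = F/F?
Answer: -3541290263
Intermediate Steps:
o(F) = 1
J = -73457 (J = 3 - 73460 = -73457)
(J + 82420)*(-395100 - o(692)) = (-73457 + 82420)*(-395100 - 1*1) = 8963*(-395100 - 1) = 8963*(-395101) = -3541290263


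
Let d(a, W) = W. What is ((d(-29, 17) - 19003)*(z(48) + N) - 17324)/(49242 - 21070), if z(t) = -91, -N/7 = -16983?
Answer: -563841066/7043 ≈ -80057.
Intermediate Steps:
N = 118881 (N = -7*(-16983) = 118881)
((d(-29, 17) - 19003)*(z(48) + N) - 17324)/(49242 - 21070) = ((17 - 19003)*(-91 + 118881) - 17324)/(49242 - 21070) = (-18986*118790 - 17324)/28172 = (-2255346940 - 17324)*(1/28172) = -2255364264*1/28172 = -563841066/7043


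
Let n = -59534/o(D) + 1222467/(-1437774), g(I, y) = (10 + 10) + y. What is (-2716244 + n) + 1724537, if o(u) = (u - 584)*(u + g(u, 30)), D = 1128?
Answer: -4479076090104859/4516527392 ≈ -9.9171e+5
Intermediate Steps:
g(I, y) = 20 + y
o(u) = (-584 + u)*(50 + u) (o(u) = (u - 584)*(u + (20 + 30)) = (-584 + u)*(u + 50) = (-584 + u)*(50 + u))
n = -4259766715/4516527392 (n = -59534/(-29200 + 1128² - 534*1128) + 1222467/(-1437774) = -59534/(-29200 + 1272384 - 602352) + 1222467*(-1/1437774) = -59534/640832 - 407489/479258 = -59534*1/640832 - 407489/479258 = -1751/18848 - 407489/479258 = -4259766715/4516527392 ≈ -0.94315)
(-2716244 + n) + 1724537 = (-2716244 - 4259766715/4516527392) + 1724537 = -12267994689122363/4516527392 + 1724537 = -4479076090104859/4516527392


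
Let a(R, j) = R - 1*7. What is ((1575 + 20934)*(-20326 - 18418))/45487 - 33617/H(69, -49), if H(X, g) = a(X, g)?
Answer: -55598635631/2820194 ≈ -19714.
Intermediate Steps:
a(R, j) = -7 + R (a(R, j) = R - 7 = -7 + R)
H(X, g) = -7 + X
((1575 + 20934)*(-20326 - 18418))/45487 - 33617/H(69, -49) = ((1575 + 20934)*(-20326 - 18418))/45487 - 33617/(-7 + 69) = (22509*(-38744))*(1/45487) - 33617/62 = -872088696*1/45487 - 33617*1/62 = -872088696/45487 - 33617/62 = -55598635631/2820194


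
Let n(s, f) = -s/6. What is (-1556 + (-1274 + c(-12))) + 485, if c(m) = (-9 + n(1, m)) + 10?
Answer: -14065/6 ≈ -2344.2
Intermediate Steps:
n(s, f) = -s/6
c(m) = ⅚ (c(m) = (-9 - ⅙*1) + 10 = (-9 - ⅙) + 10 = -55/6 + 10 = ⅚)
(-1556 + (-1274 + c(-12))) + 485 = (-1556 + (-1274 + ⅚)) + 485 = (-1556 - 7639/6) + 485 = -16975/6 + 485 = -14065/6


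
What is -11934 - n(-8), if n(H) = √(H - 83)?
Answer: -11934 - I*√91 ≈ -11934.0 - 9.5394*I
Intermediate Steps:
n(H) = √(-83 + H)
-11934 - n(-8) = -11934 - √(-83 - 8) = -11934 - √(-91) = -11934 - I*√91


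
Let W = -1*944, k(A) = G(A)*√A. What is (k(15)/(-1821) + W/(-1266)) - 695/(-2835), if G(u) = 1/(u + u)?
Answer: 118537/119637 - √15/54630 ≈ 0.99074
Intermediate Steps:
G(u) = 1/(2*u)
k(A) = 1/(2*√A) (k(A) = (1/(2*A))*√A = 1/(2*√A))
W = -944
(k(15)/(-1821) + W/(-1266)) - 695/(-2835) = ((1/(2*√15))/(-1821) - 944/(-1266)) - 695/(-2835) = (((√15/15)/2)*(-1/1821) - 944*(-1/1266)) - 695*(-1)/2835 = ((√15/30)*(-1/1821) + 472/633) - 1*(-139/567) = (-√15/54630 + 472/633) + 139/567 = (472/633 - √15/54630) + 139/567 = 118537/119637 - √15/54630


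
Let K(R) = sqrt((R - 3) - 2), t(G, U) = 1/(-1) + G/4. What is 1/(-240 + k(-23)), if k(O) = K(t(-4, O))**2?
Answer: -1/247 ≈ -0.0040486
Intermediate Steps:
t(G, U) = -1 + G/4 (t(G, U) = 1*(-1) + G*(1/4) = -1 + G/4)
K(R) = sqrt(-5 + R) (K(R) = sqrt((-3 + R) - 2) = sqrt(-5 + R))
k(O) = -7 (k(O) = (sqrt(-5 + (-1 + (1/4)*(-4))))**2 = (sqrt(-5 + (-1 - 1)))**2 = (sqrt(-5 - 2))**2 = (sqrt(-7))**2 = (I*sqrt(7))**2 = -7)
1/(-240 + k(-23)) = 1/(-240 - 7) = 1/(-247) = -1/247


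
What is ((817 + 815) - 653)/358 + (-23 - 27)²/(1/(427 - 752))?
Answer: -290874021/358 ≈ -8.1250e+5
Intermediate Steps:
((817 + 815) - 653)/358 + (-23 - 27)²/(1/(427 - 752)) = (1632 - 653)*(1/358) + (-50)²/(1/(-325)) = 979*(1/358) + 2500/(-1/325) = 979/358 + 2500*(-325) = 979/358 - 812500 = -290874021/358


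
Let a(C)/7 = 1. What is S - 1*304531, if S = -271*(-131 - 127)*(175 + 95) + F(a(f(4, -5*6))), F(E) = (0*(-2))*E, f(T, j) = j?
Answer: 18573329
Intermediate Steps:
a(C) = 7 (a(C) = 7*1 = 7)
F(E) = 0 (F(E) = 0*E = 0)
S = 18877860 (S = -271*(-131 - 127)*(175 + 95) + 0 = -(-69918)*270 + 0 = -271*(-69660) + 0 = 18877860 + 0 = 18877860)
S - 1*304531 = 18877860 - 1*304531 = 18877860 - 304531 = 18573329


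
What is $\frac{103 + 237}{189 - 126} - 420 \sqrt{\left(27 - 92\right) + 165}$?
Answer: $- \frac{264260}{63} \approx -4194.6$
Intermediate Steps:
$\frac{103 + 237}{189 - 126} - 420 \sqrt{\left(27 - 92\right) + 165} = \frac{340}{189 - 126} - 420 \sqrt{-65 + 165} = \frac{340}{63} - 420 \sqrt{100} = 340 \cdot \frac{1}{63} - 4200 = \frac{340}{63} - 4200 = - \frac{264260}{63}$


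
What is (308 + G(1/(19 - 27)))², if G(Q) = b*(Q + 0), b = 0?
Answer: 94864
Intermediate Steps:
G(Q) = 0 (G(Q) = 0*(Q + 0) = 0*Q = 0)
(308 + G(1/(19 - 27)))² = (308 + 0)² = 308² = 94864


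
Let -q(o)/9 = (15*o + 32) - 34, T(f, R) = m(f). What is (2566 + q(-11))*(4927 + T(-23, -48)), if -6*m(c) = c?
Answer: 120381365/6 ≈ 2.0064e+7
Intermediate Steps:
m(c) = -c/6
T(f, R) = -f/6
q(o) = 18 - 135*o (q(o) = -9*((15*o + 32) - 34) = -9*((32 + 15*o) - 34) = -9*(-2 + 15*o) = 18 - 135*o)
(2566 + q(-11))*(4927 + T(-23, -48)) = (2566 + (18 - 135*(-11)))*(4927 - ⅙*(-23)) = (2566 + (18 + 1485))*(4927 + 23/6) = (2566 + 1503)*(29585/6) = 4069*(29585/6) = 120381365/6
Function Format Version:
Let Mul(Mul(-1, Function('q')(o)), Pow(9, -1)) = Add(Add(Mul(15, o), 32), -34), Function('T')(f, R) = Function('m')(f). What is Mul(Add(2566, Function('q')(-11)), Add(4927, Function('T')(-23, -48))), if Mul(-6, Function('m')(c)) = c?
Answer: Rational(120381365, 6) ≈ 2.0064e+7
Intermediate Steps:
Function('m')(c) = Mul(Rational(-1, 6), c)
Function('T')(f, R) = Mul(Rational(-1, 6), f)
Function('q')(o) = Add(18, Mul(-135, o)) (Function('q')(o) = Mul(-9, Add(Add(Mul(15, o), 32), -34)) = Mul(-9, Add(Add(32, Mul(15, o)), -34)) = Mul(-9, Add(-2, Mul(15, o))) = Add(18, Mul(-135, o)))
Mul(Add(2566, Function('q')(-11)), Add(4927, Function('T')(-23, -48))) = Mul(Add(2566, Add(18, Mul(-135, -11))), Add(4927, Mul(Rational(-1, 6), -23))) = Mul(Add(2566, Add(18, 1485)), Add(4927, Rational(23, 6))) = Mul(Add(2566, 1503), Rational(29585, 6)) = Mul(4069, Rational(29585, 6)) = Rational(120381365, 6)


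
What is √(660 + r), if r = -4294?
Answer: I*√3634 ≈ 60.283*I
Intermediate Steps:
√(660 + r) = √(660 - 4294) = √(-3634) = I*√3634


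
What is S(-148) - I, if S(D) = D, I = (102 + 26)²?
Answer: -16532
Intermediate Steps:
I = 16384 (I = 128² = 16384)
S(-148) - I = -148 - 1*16384 = -148 - 16384 = -16532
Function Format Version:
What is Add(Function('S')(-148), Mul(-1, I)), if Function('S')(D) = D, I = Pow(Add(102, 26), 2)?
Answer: -16532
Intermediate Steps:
I = 16384 (I = Pow(128, 2) = 16384)
Add(Function('S')(-148), Mul(-1, I)) = Add(-148, Mul(-1, 16384)) = Add(-148, -16384) = -16532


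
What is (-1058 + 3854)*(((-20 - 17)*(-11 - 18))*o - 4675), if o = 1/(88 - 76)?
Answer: -12821291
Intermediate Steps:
o = 1/12 ≈ 0.083333
(-1058 + 3854)*(((-20 - 17)*(-11 - 18))*o - 4675) = (-1058 + 3854)*(((-20 - 17)*(-11 - 18))*(1/12) - 4675) = 2796*(-37*(-29)*(1/12) - 4675) = 2796*(1073*(1/12) - 4675) = 2796*(1073/12 - 4675) = 2796*(-55027/12) = -12821291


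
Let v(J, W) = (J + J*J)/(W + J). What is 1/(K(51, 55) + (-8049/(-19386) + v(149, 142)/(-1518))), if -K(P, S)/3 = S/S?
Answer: -158583942/417931973 ≈ -0.37945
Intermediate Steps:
v(J, W) = (J + J²)/(J + W)
K(P, S) = -3 (K(P, S) = -3*S/S = -3*1 = -3)
1/(K(51, 55) + (-8049/(-19386) + v(149, 142)/(-1518))) = 1/(-3 + (-8049/(-19386) + (149*(1 + 149)/(149 + 142))/(-1518))) = 1/(-3 + (-8049*(-1/19386) + (149*150/291)*(-1/1518))) = 1/(-3 + (2683/6462 + (149*(1/291)*150)*(-1/1518))) = 1/(-3 + (2683/6462 + (7450/97)*(-1/1518))) = 1/(-3 + (2683/6462 - 3725/73623)) = 1/(-3 + 57819853/158583942) = 1/(-417931973/158583942) = -158583942/417931973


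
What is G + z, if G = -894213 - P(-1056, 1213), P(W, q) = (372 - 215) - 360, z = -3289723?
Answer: -4183733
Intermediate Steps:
P(W, q) = -203 (P(W, q) = 157 - 360 = -203)
G = -894010 (G = -894213 - 1*(-203) = -894213 + 203 = -894010)
G + z = -894010 - 3289723 = -4183733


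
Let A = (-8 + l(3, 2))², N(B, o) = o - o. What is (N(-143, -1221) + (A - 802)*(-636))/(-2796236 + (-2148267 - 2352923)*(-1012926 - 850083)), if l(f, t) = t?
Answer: 243588/4192877342237 ≈ 5.8096e-8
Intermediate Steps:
N(B, o) = 0
A = 36 (A = (-8 + 2)² = (-6)² = 36)
(N(-143, -1221) + (A - 802)*(-636))/(-2796236 + (-2148267 - 2352923)*(-1012926 - 850083)) = (0 + (36 - 802)*(-636))/(-2796236 + (-2148267 - 2352923)*(-1012926 - 850083)) = (0 - 766*(-636))/(-2796236 - 4501190*(-1863009)) = (0 + 487176)/(-2796236 + 8385757480710) = 487176/8385754684474 = 487176*(1/8385754684474) = 243588/4192877342237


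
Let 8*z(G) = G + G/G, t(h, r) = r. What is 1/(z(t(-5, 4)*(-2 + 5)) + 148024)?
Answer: 8/1184205 ≈ 6.7556e-6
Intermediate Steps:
z(G) = 1/8 + G/8 (z(G) = (G + G/G)/8 = (G + 1)/8 = (1 + G)/8 = 1/8 + G/8)
1/(z(t(-5, 4)*(-2 + 5)) + 148024) = 1/((1/8 + (4*(-2 + 5))/8) + 148024) = 1/((1/8 + (4*3)/8) + 148024) = 1/((1/8 + (1/8)*12) + 148024) = 1/((1/8 + 3/2) + 148024) = 1/(13/8 + 148024) = 1/(1184205/8) = 8/1184205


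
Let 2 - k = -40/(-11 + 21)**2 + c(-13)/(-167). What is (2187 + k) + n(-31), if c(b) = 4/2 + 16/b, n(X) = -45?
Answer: 23277512/10855 ≈ 2144.4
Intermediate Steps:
c(b) = 2 + 16/b (c(b) = 4*(1/2) + 16/b = 2 + 16/b)
k = 26102/10855 (k = 2 - (-40/(-11 + 21)**2 + (2 + 16/(-13))/(-167)) = 2 - (-40/(10**2) + (2 + 16*(-1/13))*(-1/167)) = 2 - (-40/100 + (2 - 16/13)*(-1/167)) = 2 - (-40*1/100 + (10/13)*(-1/167)) = 2 - (-2/5 - 10/2171) = 2 - 1*(-4392/10855) = 2 + 4392/10855 = 26102/10855 ≈ 2.4046)
(2187 + k) + n(-31) = (2187 + 26102/10855) - 45 = 23765987/10855 - 45 = 23277512/10855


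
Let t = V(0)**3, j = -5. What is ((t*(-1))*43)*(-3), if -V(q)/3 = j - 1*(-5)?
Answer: 0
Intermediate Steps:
V(q) = 0 (V(q) = -3*(-5 - 1*(-5)) = -3*(-5 + 5) = -3*0 = 0)
t = 0 (t = 0**3 = 0)
((t*(-1))*43)*(-3) = ((0*(-1))*43)*(-3) = (0*43)*(-3) = 0*(-3) = 0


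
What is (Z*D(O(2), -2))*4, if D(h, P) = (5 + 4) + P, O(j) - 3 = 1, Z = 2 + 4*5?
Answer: 616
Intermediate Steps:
Z = 22 (Z = 2 + 20 = 22)
O(j) = 4 (O(j) = 3 + 1 = 4)
D(h, P) = 9 + P
(Z*D(O(2), -2))*4 = (22*(9 - 2))*4 = (22*7)*4 = 154*4 = 616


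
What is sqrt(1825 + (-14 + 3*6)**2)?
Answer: sqrt(1841) ≈ 42.907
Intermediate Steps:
sqrt(1825 + (-14 + 3*6)**2) = sqrt(1825 + (-14 + 18)**2) = sqrt(1825 + 4**2) = sqrt(1825 + 16) = sqrt(1841)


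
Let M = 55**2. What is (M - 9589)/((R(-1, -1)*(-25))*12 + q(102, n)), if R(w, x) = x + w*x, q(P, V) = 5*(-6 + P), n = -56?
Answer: -547/40 ≈ -13.675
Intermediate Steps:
q(P, V) = -30 + 5*P
M = 3025
(M - 9589)/((R(-1, -1)*(-25))*12 + q(102, n)) = (3025 - 9589)/((-(1 - 1)*(-25))*12 + (-30 + 5*102)) = -6564/((-1*0*(-25))*12 + (-30 + 510)) = -6564/((0*(-25))*12 + 480) = -6564/(0*12 + 480) = -6564/(0 + 480) = -6564/480 = -6564*1/480 = -547/40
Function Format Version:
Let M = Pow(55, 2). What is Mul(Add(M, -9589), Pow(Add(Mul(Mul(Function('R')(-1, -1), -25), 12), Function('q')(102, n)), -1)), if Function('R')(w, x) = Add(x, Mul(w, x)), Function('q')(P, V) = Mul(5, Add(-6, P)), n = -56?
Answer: Rational(-547, 40) ≈ -13.675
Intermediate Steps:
Function('q')(P, V) = Add(-30, Mul(5, P))
M = 3025
Mul(Add(M, -9589), Pow(Add(Mul(Mul(Function('R')(-1, -1), -25), 12), Function('q')(102, n)), -1)) = Mul(Add(3025, -9589), Pow(Add(Mul(Mul(Mul(-1, Add(1, -1)), -25), 12), Add(-30, Mul(5, 102))), -1)) = Mul(-6564, Pow(Add(Mul(Mul(Mul(-1, 0), -25), 12), Add(-30, 510)), -1)) = Mul(-6564, Pow(Add(Mul(Mul(0, -25), 12), 480), -1)) = Mul(-6564, Pow(Add(Mul(0, 12), 480), -1)) = Mul(-6564, Pow(Add(0, 480), -1)) = Mul(-6564, Pow(480, -1)) = Mul(-6564, Rational(1, 480)) = Rational(-547, 40)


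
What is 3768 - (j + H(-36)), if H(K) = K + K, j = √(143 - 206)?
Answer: 3840 - 3*I*√7 ≈ 3840.0 - 7.9373*I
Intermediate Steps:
j = 3*I*√7 (j = √(-63) = 3*I*√7 ≈ 7.9373*I)
H(K) = 2*K
3768 - (j + H(-36)) = 3768 - (3*I*√7 + 2*(-36)) = 3768 - (3*I*√7 - 72) = 3768 - (-72 + 3*I*√7) = 3768 + (72 - 3*I*√7) = 3840 - 3*I*√7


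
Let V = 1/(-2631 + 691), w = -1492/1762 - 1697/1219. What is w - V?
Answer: -4663522201/2083441660 ≈ -2.2384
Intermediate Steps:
w = -2404431/1073939 (w = -1492*1/1762 - 1697*1/1219 = -746/881 - 1697/1219 = -2404431/1073939 ≈ -2.2389)
V = -1/1940 (V = 1/(-1940) = -1/1940 ≈ -0.00051546)
w - V = -2404431/1073939 - 1*(-1/1940) = -2404431/1073939 + 1/1940 = -4663522201/2083441660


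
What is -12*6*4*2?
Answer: -576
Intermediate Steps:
-12*6*4*2 = -288*2 = -12*48 = -576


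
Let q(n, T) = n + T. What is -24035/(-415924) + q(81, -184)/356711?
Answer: 8530708713/148364665964 ≈ 0.057498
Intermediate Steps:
q(n, T) = T + n
-24035/(-415924) + q(81, -184)/356711 = -24035/(-415924) + (-184 + 81)/356711 = -24035*(-1/415924) - 103*1/356711 = 24035/415924 - 103/356711 = 8530708713/148364665964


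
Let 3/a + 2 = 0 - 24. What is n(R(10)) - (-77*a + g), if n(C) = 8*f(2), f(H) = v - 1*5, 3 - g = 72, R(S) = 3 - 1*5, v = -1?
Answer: 315/26 ≈ 12.115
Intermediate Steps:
R(S) = -2 (R(S) = 3 - 5 = -2)
g = -69 (g = 3 - 1*72 = 3 - 72 = -69)
a = -3/26 (a = 3/(-2 + (0 - 24)) = 3/(-2 - 24) = 3/(-26) = 3*(-1/26) = -3/26 ≈ -0.11538)
f(H) = -6 (f(H) = -1 - 1*5 = -1 - 5 = -6)
n(C) = -48 (n(C) = 8*(-6) = -48)
n(R(10)) - (-77*a + g) = -48 - (-77*(-3/26) - 69) = -48 - (231/26 - 69) = -48 - 1*(-1563/26) = -48 + 1563/26 = 315/26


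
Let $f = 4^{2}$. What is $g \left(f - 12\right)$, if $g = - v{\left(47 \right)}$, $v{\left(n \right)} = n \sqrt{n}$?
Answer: $- 188 \sqrt{47} \approx -1288.9$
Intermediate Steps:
$v{\left(n \right)} = n^{\frac{3}{2}}$
$f = 16$
$g = - 47 \sqrt{47}$ ($g = - 47^{\frac{3}{2}} = - 47 \sqrt{47} \approx -322.22$)
$g \left(f - 12\right) = - 47 \sqrt{47} \left(16 - 12\right) = - 47 \sqrt{47} \cdot 4 = - 188 \sqrt{47}$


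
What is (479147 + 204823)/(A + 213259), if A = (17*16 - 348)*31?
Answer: 32570/10043 ≈ 3.2431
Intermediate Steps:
A = -2356 (A = (272 - 348)*31 = -76*31 = -2356)
(479147 + 204823)/(A + 213259) = (479147 + 204823)/(-2356 + 213259) = 683970/210903 = 683970*(1/210903) = 32570/10043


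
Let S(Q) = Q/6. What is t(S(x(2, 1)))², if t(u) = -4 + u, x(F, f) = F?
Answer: 121/9 ≈ 13.444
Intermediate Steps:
S(Q) = Q/6 (S(Q) = Q*(⅙) = Q/6)
t(S(x(2, 1)))² = (-4 + (⅙)*2)² = (-4 + ⅓)² = (-11/3)² = 121/9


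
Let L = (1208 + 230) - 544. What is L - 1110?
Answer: -216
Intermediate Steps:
L = 894 (L = 1438 - 544 = 894)
L - 1110 = 894 - 1110 = -216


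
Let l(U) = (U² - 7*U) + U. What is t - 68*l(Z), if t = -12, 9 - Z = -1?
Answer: -2732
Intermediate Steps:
Z = 10 (Z = 9 - 1*(-1) = 9 + 1 = 10)
l(U) = U² - 6*U
t - 68*l(Z) = -12 - 680*(-6 + 10) = -12 - 680*4 = -12 - 68*40 = -12 - 2720 = -2732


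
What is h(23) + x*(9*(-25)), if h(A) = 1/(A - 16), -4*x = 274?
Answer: 215777/14 ≈ 15413.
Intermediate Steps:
x = -137/2 (x = -¼*274 = -137/2 ≈ -68.500)
h(A) = 1/(-16 + A)
h(23) + x*(9*(-25)) = 1/(-16 + 23) - 1233*(-25)/2 = 1/7 - 137/2*(-225) = ⅐ + 30825/2 = 215777/14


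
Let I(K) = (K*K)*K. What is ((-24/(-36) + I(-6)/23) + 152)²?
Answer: 97732996/4761 ≈ 20528.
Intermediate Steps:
I(K) = K³ (I(K) = K²*K = K³)
((-24/(-36) + I(-6)/23) + 152)² = ((-24/(-36) + (-6)³/23) + 152)² = ((-24*(-1/36) - 216*1/23) + 152)² = ((⅔ - 216/23) + 152)² = (-602/69 + 152)² = (9886/69)² = 97732996/4761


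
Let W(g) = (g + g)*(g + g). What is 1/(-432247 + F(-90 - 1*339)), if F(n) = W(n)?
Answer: 1/303917 ≈ 3.2904e-6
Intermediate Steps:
W(g) = 4*g**2 (W(g) = (2*g)*(2*g) = 4*g**2)
F(n) = 4*n**2
1/(-432247 + F(-90 - 1*339)) = 1/(-432247 + 4*(-90 - 1*339)**2) = 1/(-432247 + 4*(-90 - 339)**2) = 1/(-432247 + 4*(-429)**2) = 1/(-432247 + 4*184041) = 1/(-432247 + 736164) = 1/303917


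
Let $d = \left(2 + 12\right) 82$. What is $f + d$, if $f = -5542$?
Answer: $-4394$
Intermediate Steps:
$d = 1148$ ($d = 14 \cdot 82 = 1148$)
$f + d = -5542 + 1148 = -4394$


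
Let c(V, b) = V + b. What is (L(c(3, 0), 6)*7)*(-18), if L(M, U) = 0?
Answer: 0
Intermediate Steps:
(L(c(3, 0), 6)*7)*(-18) = (0*7)*(-18) = 0*(-18) = 0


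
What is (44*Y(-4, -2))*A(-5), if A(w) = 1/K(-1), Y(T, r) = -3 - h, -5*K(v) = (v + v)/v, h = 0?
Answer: 330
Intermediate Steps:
K(v) = -⅖ (K(v) = -(v + v)/(5*v) = -2*v/(5*v) = -⅕*2 = -⅖)
Y(T, r) = -3 (Y(T, r) = -3 - 1*0 = -3 + 0 = -3)
A(w) = -5/2 (A(w) = 1/(-⅖) = -5/2)
(44*Y(-4, -2))*A(-5) = (44*(-3))*(-5/2) = -132*(-5/2) = 330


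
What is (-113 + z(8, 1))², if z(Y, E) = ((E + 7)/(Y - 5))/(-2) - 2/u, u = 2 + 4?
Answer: 118336/9 ≈ 13148.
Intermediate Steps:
u = 6
z(Y, E) = -⅓ - (7 + E)/(2*(-5 + Y)) (z(Y, E) = ((E + 7)/(Y - 5))/(-2) - 2/6 = ((7 + E)/(-5 + Y))*(-½) - 2*⅙ = ((7 + E)/(-5 + Y))*(-½) - ⅓ = -(7 + E)/(2*(-5 + Y)) - ⅓ = -⅓ - (7 + E)/(2*(-5 + Y)))
(-113 + z(8, 1))² = (-113 + (-11 - 3*1 - 2*8)/(6*(-5 + 8)))² = (-113 + (⅙)*(-11 - 3 - 16)/3)² = (-113 + (⅙)*(⅓)*(-30))² = (-113 - 5/3)² = (-344/3)² = 118336/9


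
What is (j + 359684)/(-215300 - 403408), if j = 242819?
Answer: -602503/618708 ≈ -0.97381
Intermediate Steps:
(j + 359684)/(-215300 - 403408) = (242819 + 359684)/(-215300 - 403408) = 602503/(-618708) = 602503*(-1/618708) = -602503/618708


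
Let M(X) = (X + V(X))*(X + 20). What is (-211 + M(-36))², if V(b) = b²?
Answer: 414977641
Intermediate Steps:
M(X) = (20 + X)*(X + X²) (M(X) = (X + X²)*(X + 20) = (X + X²)*(20 + X) = (20 + X)*(X + X²))
(-211 + M(-36))² = (-211 - 36*(20 + (-36)² + 21*(-36)))² = (-211 - 36*(20 + 1296 - 756))² = (-211 - 36*560)² = (-211 - 20160)² = (-20371)² = 414977641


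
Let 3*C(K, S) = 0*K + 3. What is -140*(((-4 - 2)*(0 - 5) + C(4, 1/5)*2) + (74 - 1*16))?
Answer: -12600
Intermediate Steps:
C(K, S) = 1 (C(K, S) = (0*K + 3)/3 = (0 + 3)/3 = (⅓)*3 = 1)
-140*(((-4 - 2)*(0 - 5) + C(4, 1/5)*2) + (74 - 1*16)) = -140*(((-4 - 2)*(0 - 5) + 1*2) + (74 - 1*16)) = -140*((-6*(-5) + 2) + (74 - 16)) = -140*((30 + 2) + 58) = -140*(32 + 58) = -140*90 = -12600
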